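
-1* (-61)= 61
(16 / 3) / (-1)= -16 / 3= -5.33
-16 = -16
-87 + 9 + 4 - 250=-324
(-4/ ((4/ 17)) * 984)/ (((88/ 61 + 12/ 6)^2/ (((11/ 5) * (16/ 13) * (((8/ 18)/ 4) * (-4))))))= 3651700096/ 2149875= 1698.56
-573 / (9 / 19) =-3629 / 3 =-1209.67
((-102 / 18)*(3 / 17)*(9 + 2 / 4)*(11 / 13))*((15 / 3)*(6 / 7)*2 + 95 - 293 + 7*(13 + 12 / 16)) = 545281 / 728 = 749.01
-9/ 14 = -0.64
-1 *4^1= -4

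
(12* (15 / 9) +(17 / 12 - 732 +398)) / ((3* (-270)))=3751 / 9720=0.39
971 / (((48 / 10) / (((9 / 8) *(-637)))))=-9277905 / 64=-144967.27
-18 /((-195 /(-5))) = -6 /13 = -0.46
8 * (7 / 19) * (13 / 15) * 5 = 12.77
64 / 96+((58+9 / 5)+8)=68.47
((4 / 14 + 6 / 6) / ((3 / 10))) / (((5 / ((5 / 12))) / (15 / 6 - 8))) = -55 / 28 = -1.96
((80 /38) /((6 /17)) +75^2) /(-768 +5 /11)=-3530615 /481251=-7.34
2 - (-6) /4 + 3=13 /2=6.50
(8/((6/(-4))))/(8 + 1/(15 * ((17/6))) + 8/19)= -12920/20457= -0.63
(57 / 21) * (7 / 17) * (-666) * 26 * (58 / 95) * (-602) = 604605456 / 85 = 7113005.36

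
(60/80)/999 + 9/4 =1499/666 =2.25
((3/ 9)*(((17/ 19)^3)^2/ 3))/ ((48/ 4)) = 0.00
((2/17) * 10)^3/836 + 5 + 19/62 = 337946793/63662654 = 5.31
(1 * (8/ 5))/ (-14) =-4/ 35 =-0.11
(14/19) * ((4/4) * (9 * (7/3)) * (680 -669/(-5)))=1196286/95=12592.48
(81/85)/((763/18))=1458/64855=0.02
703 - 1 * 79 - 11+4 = 617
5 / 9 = 0.56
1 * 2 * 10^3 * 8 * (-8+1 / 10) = -126400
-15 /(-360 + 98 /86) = 645 /15431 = 0.04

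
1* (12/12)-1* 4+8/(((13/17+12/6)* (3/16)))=1753/141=12.43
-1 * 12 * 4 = -48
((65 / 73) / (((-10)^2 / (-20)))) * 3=-0.53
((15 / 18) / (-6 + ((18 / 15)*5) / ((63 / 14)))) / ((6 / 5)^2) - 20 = -20285 / 1008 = -20.12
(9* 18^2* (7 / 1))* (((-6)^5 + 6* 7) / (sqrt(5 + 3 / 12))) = -15034896* sqrt(21) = -68898548.99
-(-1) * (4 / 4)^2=1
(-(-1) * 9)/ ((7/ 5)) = 45/ 7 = 6.43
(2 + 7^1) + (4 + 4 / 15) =199 / 15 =13.27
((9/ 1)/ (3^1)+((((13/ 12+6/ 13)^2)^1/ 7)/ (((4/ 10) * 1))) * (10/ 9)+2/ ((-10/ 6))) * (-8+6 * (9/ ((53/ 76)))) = 968697302/ 5078619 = 190.74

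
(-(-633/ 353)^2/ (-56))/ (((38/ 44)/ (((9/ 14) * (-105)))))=-595023165/ 132583976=-4.49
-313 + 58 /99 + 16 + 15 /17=-497380 /1683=-295.53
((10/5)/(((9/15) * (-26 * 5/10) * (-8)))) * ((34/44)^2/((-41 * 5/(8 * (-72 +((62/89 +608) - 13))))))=-13470001/34439262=-0.39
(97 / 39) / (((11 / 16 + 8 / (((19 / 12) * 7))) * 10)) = 103208 / 584805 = 0.18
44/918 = 22/459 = 0.05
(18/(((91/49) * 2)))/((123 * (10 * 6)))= 7/10660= 0.00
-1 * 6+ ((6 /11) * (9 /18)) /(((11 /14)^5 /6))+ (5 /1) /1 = 7909271 /1771561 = 4.46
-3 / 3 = -1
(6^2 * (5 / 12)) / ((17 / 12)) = 180 / 17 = 10.59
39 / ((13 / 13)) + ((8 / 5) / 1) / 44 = 2147 / 55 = 39.04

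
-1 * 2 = -2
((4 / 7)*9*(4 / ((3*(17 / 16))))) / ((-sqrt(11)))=-768*sqrt(11) / 1309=-1.95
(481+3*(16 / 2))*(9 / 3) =1515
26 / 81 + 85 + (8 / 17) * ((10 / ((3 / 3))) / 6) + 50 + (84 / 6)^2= 457309 / 1377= 332.11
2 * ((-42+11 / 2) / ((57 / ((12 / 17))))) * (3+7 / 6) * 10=-36500 / 969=-37.67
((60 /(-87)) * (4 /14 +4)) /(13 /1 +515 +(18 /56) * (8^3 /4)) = -25 /4814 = -0.01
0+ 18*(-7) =-126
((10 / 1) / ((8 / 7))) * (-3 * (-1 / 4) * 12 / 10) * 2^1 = 63 / 4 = 15.75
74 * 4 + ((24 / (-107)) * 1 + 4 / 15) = 475148 / 1605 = 296.04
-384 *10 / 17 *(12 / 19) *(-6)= 276480 / 323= 855.98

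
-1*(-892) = 892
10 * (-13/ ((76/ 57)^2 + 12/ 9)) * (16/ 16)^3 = -585/ 14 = -41.79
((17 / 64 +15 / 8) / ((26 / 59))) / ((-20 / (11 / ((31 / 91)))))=-7.84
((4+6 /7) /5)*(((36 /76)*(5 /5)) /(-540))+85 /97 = 1694101 /1935150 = 0.88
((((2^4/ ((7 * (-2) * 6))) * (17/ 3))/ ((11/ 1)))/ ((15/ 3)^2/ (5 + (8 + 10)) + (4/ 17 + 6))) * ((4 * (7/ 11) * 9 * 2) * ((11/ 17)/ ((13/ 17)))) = -212704/ 409409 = -0.52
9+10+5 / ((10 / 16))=27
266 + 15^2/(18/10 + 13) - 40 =17849/74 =241.20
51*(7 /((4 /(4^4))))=22848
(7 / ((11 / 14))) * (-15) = -1470 / 11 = -133.64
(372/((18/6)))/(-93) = -4/3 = -1.33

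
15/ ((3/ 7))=35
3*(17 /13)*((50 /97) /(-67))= -2550 /84487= -0.03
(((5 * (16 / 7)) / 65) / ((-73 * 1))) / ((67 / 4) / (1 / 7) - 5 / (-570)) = -3648 / 177600605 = -0.00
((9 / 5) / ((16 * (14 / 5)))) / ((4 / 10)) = 45 / 448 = 0.10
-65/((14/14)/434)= -28210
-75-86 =-161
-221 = -221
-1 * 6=-6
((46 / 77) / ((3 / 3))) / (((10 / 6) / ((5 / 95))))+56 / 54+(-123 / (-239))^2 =14900409211 / 11281683105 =1.32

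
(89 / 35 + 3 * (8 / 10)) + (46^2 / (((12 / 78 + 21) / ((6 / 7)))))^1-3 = 168788 / 1925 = 87.68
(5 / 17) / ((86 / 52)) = 130 / 731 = 0.18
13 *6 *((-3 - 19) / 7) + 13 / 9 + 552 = 19423 / 63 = 308.30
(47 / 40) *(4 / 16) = 47 / 160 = 0.29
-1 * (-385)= 385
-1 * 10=-10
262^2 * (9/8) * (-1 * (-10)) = 772245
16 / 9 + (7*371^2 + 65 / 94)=815112091 / 846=963489.47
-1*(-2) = 2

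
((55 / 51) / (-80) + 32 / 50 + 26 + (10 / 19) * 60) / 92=22560439 / 35659200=0.63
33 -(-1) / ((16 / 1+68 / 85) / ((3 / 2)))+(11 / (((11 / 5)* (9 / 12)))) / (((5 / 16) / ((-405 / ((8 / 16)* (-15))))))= 66365 / 56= 1185.09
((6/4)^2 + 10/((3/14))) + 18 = 803/12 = 66.92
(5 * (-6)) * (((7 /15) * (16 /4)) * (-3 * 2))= 336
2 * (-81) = -162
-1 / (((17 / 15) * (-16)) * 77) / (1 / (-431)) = -6465 / 20944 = -0.31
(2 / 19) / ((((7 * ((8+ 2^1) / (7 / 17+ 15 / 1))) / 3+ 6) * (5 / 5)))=786 / 56107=0.01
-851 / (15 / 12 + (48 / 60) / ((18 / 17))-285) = 153180 / 50939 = 3.01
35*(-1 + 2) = 35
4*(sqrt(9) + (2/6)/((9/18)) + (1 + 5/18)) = 178/9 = 19.78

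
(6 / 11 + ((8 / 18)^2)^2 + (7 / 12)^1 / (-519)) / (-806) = -29133811 / 40253519592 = -0.00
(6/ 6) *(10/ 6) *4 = 20/ 3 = 6.67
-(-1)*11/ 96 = 11/ 96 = 0.11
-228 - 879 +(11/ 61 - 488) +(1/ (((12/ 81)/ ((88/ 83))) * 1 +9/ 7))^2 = -3416467015632/ 2142889069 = -1594.33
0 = 0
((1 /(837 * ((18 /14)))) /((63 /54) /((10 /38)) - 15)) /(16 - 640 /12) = 0.00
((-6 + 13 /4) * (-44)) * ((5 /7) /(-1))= -605 /7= -86.43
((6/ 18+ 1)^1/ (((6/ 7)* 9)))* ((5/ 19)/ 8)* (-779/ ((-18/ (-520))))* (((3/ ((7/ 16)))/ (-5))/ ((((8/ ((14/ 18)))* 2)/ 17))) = 317135/ 2187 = 145.01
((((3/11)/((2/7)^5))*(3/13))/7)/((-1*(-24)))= 0.20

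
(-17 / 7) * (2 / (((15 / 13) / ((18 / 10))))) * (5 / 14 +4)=-33.01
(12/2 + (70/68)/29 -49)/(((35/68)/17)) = -1440342/1015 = -1419.06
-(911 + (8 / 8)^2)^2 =-831744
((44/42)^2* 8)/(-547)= -3872/241227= -0.02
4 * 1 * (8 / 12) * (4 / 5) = 32 / 15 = 2.13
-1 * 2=-2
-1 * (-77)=77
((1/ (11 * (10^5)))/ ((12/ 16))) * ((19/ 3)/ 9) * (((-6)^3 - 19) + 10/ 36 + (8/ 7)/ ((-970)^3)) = -64106721940967/ 320194209431250000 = -0.00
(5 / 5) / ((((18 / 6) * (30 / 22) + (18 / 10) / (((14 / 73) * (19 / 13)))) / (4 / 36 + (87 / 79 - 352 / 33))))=-98342860 / 109352511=-0.90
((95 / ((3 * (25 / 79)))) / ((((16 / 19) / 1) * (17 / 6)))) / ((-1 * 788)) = -0.05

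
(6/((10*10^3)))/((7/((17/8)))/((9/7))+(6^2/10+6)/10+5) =459/6519400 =0.00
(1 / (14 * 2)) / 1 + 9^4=6561.04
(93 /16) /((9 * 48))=31 /2304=0.01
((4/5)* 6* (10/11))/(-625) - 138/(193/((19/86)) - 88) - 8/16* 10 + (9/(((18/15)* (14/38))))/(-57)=-3979308261/718313750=-5.54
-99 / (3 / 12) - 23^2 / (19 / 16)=-15988 / 19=-841.47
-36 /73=-0.49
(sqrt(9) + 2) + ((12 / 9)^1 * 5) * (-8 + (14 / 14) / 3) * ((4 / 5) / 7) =-53 / 63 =-0.84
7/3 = 2.33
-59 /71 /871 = -59 /61841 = -0.00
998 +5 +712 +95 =1810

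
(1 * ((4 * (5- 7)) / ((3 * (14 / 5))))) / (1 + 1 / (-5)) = -25 / 21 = -1.19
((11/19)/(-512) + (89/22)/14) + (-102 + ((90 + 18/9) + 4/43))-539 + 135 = -13322427845/32209408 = -413.62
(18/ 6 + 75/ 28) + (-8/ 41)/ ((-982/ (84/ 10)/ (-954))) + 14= 50973289/ 2818340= 18.09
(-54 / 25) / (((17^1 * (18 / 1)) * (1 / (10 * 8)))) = -48 / 85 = -0.56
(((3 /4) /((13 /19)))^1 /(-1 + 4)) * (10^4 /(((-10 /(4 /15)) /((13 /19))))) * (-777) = 51800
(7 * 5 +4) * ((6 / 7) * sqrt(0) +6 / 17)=234 / 17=13.76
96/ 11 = 8.73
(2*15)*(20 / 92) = 150 / 23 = 6.52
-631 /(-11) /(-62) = -631 /682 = -0.93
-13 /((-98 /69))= 9.15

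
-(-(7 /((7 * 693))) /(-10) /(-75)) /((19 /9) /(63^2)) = 189 /52250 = 0.00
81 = 81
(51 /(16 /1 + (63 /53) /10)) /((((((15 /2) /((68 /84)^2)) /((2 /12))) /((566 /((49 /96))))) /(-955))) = -9007876234880 /184605687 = -48795.23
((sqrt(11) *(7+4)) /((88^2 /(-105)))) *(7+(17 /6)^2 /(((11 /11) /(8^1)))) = -35.23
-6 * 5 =-30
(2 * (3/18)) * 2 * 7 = 14/3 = 4.67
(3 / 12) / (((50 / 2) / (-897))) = -897 / 100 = -8.97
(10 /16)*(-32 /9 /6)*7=-70 /27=-2.59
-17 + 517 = 500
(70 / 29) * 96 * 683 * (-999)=-4585170240 / 29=-158109318.62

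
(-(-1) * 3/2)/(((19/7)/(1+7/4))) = 231/152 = 1.52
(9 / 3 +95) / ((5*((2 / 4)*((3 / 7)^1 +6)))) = 1372 / 225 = 6.10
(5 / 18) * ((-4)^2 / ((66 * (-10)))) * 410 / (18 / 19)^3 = -1406095 / 433026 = -3.25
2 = 2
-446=-446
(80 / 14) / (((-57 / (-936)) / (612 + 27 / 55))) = 4425408 / 77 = 57472.83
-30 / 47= -0.64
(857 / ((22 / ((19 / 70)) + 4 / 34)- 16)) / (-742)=-276811 / 15619100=-0.02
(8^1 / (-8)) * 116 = -116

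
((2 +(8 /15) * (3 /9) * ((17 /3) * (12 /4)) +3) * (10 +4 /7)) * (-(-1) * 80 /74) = 5776 /63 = 91.68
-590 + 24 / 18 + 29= -1679 / 3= -559.67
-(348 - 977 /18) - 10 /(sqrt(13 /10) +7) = -281611 /954 +10 * sqrt(130) /477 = -294.95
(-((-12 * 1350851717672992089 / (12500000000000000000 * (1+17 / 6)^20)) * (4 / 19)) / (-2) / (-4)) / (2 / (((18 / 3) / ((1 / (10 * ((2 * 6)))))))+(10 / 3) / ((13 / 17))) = 211616662109879287943357810539392 / 12695424856483942210083083763546886444091796875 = 0.00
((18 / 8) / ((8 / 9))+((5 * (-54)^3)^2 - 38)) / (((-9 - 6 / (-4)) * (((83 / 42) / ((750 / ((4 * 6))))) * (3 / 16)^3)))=-444324810398896000 / 2241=-198270776617088.80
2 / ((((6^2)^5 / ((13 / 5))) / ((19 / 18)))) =247 / 2720977920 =0.00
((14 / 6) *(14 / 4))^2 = 66.69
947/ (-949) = -947/ 949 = -1.00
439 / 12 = 36.58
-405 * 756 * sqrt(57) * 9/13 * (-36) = 99202320 * sqrt(57)/13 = 57612391.66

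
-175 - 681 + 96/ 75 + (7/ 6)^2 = -768023/ 900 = -853.36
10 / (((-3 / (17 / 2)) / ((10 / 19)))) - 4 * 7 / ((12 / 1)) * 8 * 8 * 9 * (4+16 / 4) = -613714 / 57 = -10766.91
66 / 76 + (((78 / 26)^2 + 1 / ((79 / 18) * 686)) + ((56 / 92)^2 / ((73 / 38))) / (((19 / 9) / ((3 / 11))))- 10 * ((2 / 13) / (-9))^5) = 94877388113037378939611 / 9589706908980681356874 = 9.89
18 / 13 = 1.38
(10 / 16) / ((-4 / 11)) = -55 / 32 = -1.72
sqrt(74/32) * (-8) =-2 * sqrt(37) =-12.17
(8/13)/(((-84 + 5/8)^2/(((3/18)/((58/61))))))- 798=-401529220474/503169459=-798.00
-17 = -17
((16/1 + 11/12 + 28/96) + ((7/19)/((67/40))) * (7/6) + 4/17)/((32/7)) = 21450849/5540096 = 3.87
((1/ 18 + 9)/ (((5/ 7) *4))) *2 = 1141/ 180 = 6.34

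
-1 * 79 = -79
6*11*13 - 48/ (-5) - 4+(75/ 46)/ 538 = 106862239/ 123740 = 863.60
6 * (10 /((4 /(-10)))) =-150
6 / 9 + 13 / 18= 1.39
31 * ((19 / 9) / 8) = 589 / 72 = 8.18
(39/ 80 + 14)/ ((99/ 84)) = 8113/ 660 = 12.29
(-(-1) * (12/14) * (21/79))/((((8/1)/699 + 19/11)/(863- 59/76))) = 4534672329/40133738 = 112.99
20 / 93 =0.22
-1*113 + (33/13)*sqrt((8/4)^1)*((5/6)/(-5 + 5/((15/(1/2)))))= -113 - 165*sqrt(2)/377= -113.62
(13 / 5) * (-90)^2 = 21060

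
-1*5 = -5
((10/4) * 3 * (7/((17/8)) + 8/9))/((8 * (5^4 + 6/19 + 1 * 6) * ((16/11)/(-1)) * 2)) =-1045/489396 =-0.00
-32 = -32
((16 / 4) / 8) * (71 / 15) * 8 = 284 / 15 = 18.93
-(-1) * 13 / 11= 1.18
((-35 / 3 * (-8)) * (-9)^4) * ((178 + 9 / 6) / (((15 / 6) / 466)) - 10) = 20482707168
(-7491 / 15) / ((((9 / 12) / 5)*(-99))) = 908 / 27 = 33.63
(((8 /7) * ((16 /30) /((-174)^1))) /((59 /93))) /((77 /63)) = -2976 /658735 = -0.00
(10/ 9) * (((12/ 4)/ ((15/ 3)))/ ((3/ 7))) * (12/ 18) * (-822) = -7672/ 9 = -852.44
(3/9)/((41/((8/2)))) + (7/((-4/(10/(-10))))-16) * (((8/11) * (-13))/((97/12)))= 2191700/131241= 16.70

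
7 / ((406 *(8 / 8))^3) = 1 / 9560488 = 0.00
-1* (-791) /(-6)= -791 /6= -131.83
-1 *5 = -5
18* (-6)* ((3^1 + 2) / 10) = -54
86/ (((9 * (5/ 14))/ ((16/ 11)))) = 19264/ 495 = 38.92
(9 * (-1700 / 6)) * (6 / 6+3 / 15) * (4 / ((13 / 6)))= -73440 / 13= -5649.23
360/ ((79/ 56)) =20160/ 79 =255.19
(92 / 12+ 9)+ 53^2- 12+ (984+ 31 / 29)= 330490 / 87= 3798.74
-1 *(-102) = 102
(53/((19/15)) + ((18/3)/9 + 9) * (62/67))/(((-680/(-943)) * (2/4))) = 182901451/1298460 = 140.86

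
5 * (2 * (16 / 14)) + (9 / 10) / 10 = 8063 / 700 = 11.52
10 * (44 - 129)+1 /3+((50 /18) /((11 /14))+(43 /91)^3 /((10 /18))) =-315551069048 /373017645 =-845.94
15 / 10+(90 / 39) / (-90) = 115 / 78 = 1.47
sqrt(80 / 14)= 2* sqrt(70) / 7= 2.39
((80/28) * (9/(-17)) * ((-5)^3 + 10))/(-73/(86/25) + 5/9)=-3204360/380681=-8.42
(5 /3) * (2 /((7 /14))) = 20 /3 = 6.67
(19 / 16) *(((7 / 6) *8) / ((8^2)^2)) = 133 / 49152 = 0.00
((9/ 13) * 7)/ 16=63/ 208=0.30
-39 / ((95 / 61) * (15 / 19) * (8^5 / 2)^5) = -793 / 29514790517935282585600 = -0.00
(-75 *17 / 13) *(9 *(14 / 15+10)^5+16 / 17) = -2016826097008 / 14625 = -137902639.11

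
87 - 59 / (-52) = 88.13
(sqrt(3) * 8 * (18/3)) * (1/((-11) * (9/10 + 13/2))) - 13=-13 - 240 * sqrt(3)/407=-14.02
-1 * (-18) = 18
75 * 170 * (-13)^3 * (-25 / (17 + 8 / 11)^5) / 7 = 5475734 / 95823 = 57.14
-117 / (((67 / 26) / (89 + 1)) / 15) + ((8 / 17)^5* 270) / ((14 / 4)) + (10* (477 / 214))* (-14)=-4389472109068290 / 71252683831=-61604.31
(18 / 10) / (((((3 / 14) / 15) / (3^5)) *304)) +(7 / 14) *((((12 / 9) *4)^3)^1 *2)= 1035935 / 4104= 252.42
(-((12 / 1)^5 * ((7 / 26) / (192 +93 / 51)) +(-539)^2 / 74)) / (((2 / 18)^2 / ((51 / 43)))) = -55934047061361 / 136300970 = -410371.60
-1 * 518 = -518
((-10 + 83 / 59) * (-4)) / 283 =2028 / 16697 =0.12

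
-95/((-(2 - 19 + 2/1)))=-19/3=-6.33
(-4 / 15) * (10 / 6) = -4 / 9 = -0.44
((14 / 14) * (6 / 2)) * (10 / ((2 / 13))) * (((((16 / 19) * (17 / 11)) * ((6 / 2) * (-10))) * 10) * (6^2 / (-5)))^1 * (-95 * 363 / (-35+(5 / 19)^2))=52493443200 / 97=541169517.53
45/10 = 9/2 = 4.50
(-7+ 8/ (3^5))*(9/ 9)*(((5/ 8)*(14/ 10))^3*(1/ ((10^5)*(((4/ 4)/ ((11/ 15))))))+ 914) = -1188404742387689/ 186624000000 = -6367.91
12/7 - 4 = -16/7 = -2.29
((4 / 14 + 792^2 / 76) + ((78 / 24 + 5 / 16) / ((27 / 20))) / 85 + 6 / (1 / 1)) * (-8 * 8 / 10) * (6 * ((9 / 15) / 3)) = -10757022448 / 169575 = -63435.19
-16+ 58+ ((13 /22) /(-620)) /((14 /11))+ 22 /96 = 274907 /6510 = 42.23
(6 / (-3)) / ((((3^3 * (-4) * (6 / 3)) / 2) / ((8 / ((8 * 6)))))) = 1 / 324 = 0.00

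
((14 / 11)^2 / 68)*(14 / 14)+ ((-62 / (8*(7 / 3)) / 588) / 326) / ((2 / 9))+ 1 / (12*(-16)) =204632675 / 11040462048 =0.02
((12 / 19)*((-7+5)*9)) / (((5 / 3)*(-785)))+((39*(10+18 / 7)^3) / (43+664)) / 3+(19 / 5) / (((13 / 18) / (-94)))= -107685425135396 / 235098656975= -458.04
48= 48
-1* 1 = -1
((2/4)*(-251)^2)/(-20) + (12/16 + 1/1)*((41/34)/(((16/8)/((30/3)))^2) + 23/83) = -10736177/7055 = -1521.78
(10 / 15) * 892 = 1784 / 3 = 594.67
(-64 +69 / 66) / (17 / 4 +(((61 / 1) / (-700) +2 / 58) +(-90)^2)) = -7028875 / 904833633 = -0.01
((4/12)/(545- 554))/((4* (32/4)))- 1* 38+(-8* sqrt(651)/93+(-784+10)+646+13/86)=-6161659/37152- 8* sqrt(651)/93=-168.04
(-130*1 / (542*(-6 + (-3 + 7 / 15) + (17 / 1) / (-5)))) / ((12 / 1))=325 / 194036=0.00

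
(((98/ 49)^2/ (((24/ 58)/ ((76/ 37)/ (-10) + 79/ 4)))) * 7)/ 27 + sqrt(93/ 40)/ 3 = sqrt(930)/ 60 + 326221/ 6660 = 49.49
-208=-208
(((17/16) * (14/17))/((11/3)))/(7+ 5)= 7/352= 0.02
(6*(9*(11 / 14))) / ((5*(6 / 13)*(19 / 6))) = 3861 / 665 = 5.81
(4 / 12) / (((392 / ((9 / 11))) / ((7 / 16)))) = 3 / 9856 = 0.00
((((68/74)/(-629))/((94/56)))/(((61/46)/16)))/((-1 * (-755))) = -0.00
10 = 10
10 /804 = 5 /402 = 0.01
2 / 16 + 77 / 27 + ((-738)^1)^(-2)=3242651 / 1089288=2.98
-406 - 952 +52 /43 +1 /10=-583377 /430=-1356.69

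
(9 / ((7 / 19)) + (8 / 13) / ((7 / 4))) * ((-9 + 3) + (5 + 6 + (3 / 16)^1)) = 187165 / 1456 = 128.55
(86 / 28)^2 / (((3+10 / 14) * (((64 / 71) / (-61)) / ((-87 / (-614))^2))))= -3.45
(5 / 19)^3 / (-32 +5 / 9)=-1125 / 1941097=-0.00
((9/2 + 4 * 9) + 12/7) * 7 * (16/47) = 4728/47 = 100.60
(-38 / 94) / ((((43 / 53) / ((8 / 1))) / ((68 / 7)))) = -547808 / 14147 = -38.72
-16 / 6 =-8 / 3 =-2.67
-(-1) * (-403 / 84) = -4.80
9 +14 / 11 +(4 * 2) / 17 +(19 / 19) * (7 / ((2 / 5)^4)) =850269 / 2992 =284.18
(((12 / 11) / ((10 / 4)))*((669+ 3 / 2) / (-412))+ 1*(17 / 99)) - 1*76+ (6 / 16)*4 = -7651669 / 101970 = -75.04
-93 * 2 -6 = -192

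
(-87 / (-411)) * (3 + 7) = 290 / 137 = 2.12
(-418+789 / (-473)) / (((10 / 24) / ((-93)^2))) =-8711302.06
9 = 9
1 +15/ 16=31/ 16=1.94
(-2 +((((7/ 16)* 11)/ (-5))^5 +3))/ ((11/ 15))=0.24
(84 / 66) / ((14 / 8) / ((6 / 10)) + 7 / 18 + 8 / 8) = 504 / 1705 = 0.30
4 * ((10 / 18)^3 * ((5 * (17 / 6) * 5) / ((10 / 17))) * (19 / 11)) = 3431875 / 24057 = 142.66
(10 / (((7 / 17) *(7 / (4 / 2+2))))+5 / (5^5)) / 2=425049 / 61250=6.94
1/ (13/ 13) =1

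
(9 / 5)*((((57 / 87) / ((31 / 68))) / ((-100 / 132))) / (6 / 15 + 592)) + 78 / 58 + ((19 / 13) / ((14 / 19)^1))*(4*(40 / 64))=76304258507 / 12115912900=6.30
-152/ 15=-10.13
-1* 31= -31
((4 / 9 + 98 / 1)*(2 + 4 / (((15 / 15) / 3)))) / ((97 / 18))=24808 / 97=255.75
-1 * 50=-50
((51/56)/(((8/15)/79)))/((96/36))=181305/3584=50.59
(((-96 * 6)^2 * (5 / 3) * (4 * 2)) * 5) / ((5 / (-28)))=-123863040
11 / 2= 5.50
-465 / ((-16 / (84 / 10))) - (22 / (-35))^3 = 83820059 / 343000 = 244.37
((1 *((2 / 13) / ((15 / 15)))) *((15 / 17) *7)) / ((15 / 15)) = 210 / 221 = 0.95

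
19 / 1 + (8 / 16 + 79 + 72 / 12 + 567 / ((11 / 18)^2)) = 392705 / 242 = 1622.75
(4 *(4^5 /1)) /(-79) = -4096 /79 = -51.85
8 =8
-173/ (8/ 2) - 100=-573/ 4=-143.25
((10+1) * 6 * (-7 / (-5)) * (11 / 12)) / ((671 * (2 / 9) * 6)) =231 / 2440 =0.09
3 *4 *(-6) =-72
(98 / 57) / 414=49 / 11799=0.00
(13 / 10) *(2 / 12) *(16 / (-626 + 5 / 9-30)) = -156 / 29495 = -0.01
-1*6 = -6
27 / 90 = 3 / 10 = 0.30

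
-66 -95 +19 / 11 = -1752 / 11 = -159.27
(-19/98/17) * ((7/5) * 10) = -19/119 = -0.16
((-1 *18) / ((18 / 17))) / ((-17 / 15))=15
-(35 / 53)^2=-1225 / 2809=-0.44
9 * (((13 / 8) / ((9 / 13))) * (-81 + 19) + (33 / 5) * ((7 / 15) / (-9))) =-131283 / 100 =-1312.83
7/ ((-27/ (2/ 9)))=-14/ 243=-0.06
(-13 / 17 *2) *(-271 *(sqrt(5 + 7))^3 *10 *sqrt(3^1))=5073120 / 17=298418.82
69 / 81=23 / 27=0.85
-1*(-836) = 836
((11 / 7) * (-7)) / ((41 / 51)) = -561 / 41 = -13.68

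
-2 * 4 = -8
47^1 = 47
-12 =-12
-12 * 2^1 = -24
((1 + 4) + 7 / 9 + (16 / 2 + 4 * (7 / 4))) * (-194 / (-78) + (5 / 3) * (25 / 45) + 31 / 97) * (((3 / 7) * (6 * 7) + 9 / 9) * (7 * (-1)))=-3160780777 / 306423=-10315.09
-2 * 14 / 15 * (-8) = 224 / 15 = 14.93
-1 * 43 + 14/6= -122/3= -40.67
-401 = -401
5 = 5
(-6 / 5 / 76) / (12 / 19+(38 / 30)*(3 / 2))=-3 / 481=-0.01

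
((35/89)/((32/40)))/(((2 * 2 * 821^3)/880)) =9625/49251501829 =0.00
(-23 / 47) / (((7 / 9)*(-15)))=69 / 1645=0.04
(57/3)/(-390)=-19/390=-0.05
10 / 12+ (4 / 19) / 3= 103 / 114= 0.90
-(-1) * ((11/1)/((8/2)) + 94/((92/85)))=8243/92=89.60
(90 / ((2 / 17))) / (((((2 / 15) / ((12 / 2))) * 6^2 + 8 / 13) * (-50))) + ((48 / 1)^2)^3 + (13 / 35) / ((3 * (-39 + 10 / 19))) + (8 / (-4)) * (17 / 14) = 172731650488825217 / 14122920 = 12230590450.76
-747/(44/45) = -33615/44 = -763.98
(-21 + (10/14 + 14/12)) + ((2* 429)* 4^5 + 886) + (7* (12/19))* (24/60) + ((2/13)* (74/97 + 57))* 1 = 879469.54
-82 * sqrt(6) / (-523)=82 * sqrt(6) / 523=0.38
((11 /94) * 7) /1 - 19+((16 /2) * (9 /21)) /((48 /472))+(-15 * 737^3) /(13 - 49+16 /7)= 13828901984463 /77644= 178106511.57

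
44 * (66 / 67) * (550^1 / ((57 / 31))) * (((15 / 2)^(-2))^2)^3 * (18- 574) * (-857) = 1288472914296832 / 6606683525390625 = 0.20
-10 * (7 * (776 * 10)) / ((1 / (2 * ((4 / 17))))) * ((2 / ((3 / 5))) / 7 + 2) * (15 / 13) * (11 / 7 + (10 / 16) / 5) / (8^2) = -2303750 / 119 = -19359.24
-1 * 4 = -4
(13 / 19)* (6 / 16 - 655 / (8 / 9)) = -19149 / 38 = -503.92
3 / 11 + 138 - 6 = 1455 / 11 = 132.27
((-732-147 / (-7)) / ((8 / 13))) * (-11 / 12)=1059.09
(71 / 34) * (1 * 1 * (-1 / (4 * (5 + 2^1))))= -71 / 952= -0.07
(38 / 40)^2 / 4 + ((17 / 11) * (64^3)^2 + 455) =1869169775231171 / 17600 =106202828138.13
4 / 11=0.36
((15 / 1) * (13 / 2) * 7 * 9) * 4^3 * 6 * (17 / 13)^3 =891414720 / 169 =5274643.31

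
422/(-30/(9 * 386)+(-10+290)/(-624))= -2117596/2295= -922.70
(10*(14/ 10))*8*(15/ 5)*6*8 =16128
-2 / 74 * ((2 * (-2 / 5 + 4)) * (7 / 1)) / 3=-84 / 185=-0.45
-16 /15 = -1.07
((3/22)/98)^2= 9/4648336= 0.00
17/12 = 1.42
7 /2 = 3.50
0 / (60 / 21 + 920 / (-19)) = 0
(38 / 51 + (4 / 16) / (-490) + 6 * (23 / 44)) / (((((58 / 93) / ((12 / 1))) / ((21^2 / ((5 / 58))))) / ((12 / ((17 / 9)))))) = 192875188122 / 79475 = 2426866.16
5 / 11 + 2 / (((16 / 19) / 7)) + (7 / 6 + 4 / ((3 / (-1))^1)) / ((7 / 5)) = 31343 / 1848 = 16.96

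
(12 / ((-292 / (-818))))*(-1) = -2454 / 73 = -33.62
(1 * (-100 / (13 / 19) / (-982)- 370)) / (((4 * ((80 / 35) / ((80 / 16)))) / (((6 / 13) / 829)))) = -30984975 / 275158364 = -0.11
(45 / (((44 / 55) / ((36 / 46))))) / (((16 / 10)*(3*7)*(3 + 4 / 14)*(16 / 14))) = 0.35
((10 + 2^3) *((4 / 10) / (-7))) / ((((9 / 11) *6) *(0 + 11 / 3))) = -2 / 35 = -0.06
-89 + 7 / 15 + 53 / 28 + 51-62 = -41009 / 420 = -97.64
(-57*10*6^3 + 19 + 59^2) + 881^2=656541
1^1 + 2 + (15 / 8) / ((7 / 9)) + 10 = 863 / 56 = 15.41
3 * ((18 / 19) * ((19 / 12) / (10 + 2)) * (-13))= -39 / 8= -4.88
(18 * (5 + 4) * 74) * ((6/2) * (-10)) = -359640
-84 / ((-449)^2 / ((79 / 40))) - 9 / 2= -4536852 / 1008005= -4.50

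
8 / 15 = 0.53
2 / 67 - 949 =-63581 / 67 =-948.97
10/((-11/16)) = -160/11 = -14.55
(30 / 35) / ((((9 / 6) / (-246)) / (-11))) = 10824 / 7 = 1546.29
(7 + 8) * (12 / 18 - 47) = -695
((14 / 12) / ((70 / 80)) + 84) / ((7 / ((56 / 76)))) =512 / 57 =8.98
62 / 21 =2.95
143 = 143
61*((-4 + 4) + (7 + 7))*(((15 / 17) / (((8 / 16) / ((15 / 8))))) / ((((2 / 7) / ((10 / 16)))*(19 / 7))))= 23538375 / 10336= 2277.32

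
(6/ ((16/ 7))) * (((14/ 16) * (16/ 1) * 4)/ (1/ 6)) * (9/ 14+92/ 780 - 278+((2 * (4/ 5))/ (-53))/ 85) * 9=-644428042587/ 292825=-2200727.54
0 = 0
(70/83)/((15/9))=42/83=0.51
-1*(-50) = 50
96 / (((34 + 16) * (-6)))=-8 / 25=-0.32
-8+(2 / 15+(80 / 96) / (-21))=-4981 / 630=-7.91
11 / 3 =3.67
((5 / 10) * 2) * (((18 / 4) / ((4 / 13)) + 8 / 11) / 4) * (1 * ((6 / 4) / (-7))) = -579 / 704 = -0.82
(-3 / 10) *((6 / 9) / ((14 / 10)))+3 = 20 / 7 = 2.86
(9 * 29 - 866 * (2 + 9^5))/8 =-51137905/8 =-6392238.12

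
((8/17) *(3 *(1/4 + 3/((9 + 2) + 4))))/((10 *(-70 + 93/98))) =-2646/2875975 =-0.00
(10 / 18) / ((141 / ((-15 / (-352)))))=25 / 148896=0.00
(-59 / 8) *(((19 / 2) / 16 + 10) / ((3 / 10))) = -33335 / 128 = -260.43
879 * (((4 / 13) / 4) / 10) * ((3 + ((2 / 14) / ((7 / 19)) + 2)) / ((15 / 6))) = 232056 / 15925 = 14.57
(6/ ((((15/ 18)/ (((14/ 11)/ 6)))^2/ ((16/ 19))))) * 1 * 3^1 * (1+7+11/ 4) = 606816/ 57475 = 10.56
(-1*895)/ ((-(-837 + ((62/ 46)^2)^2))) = -250457695/ 233303396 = -1.07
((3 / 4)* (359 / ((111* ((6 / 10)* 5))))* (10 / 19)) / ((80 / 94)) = 16873 / 33744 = 0.50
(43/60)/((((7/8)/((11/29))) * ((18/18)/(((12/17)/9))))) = 3784/155295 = 0.02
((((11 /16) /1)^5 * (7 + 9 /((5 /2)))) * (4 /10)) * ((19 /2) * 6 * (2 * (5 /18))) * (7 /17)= 1135248499 /133693440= 8.49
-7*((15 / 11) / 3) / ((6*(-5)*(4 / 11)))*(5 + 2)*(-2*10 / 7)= -35 / 6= -5.83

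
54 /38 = 27 /19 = 1.42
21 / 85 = 0.25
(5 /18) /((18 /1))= 5 /324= 0.02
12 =12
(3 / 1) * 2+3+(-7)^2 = 58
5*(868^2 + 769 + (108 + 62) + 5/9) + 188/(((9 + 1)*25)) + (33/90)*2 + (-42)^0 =4243297796/1125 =3771820.26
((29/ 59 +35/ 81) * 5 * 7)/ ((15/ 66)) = 679756/ 4779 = 142.24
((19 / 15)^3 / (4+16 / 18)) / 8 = 0.05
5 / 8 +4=37 / 8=4.62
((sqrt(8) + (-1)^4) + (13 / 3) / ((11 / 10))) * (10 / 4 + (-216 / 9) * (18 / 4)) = -34393 / 66 - 211 * sqrt(2) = -819.51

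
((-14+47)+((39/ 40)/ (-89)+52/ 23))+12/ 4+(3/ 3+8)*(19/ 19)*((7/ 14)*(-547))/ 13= -160832881/ 1064440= -151.10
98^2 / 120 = 2401 / 30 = 80.03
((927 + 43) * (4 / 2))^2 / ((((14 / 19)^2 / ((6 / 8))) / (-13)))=-67586383.16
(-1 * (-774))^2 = 599076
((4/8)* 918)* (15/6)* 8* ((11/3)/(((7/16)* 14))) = 269280/49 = 5495.51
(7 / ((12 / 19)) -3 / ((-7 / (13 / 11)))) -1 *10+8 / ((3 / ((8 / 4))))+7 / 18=20269 / 2772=7.31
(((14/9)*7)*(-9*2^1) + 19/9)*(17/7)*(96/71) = -949280/1491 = -636.67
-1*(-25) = 25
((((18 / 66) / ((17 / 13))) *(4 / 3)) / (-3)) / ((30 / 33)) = -26 / 255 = -0.10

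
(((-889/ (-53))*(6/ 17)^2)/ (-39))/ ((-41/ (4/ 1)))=42672/ 8163961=0.01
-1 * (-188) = 188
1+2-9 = -6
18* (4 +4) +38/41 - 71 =3031/41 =73.93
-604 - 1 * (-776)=172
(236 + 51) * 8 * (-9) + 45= -20619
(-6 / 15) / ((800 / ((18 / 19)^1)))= -9 / 19000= -0.00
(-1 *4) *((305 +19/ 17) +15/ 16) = -83519/ 68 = -1228.22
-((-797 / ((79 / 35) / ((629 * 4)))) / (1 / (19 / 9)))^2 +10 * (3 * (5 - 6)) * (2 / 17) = -30229441835586290060 / 8593857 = -3517563980362.52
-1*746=-746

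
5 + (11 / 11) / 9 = 46 / 9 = 5.11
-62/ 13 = -4.77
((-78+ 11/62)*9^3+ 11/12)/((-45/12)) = 21104209/1395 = 15128.47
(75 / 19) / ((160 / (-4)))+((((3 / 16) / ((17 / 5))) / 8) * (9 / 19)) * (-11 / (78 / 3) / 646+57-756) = -1653483705 / 694413824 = -2.38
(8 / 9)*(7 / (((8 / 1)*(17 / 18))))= 14 / 17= 0.82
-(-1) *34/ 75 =34/ 75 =0.45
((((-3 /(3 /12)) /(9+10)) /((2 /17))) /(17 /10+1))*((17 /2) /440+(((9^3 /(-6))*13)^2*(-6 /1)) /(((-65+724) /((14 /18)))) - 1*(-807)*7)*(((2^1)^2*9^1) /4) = 215057.01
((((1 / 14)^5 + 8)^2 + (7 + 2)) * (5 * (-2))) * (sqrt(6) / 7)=-105577992092165 * sqrt(6) / 1012391292416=-255.45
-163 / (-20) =163 / 20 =8.15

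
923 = 923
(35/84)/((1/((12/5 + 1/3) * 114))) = 779/6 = 129.83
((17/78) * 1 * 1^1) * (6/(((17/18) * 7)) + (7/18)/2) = 4721/19656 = 0.24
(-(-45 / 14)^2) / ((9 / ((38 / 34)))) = -4275 / 3332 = -1.28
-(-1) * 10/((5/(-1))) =-2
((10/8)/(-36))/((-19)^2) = -5/51984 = -0.00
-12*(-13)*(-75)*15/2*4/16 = -43875/2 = -21937.50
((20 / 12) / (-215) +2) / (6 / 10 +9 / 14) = 17990 / 11223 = 1.60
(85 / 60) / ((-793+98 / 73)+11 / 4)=-1241 / 691083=-0.00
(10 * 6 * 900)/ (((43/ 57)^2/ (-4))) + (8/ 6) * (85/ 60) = -6316024567/ 16641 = -379545.97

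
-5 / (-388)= 5 / 388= 0.01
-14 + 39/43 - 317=-14194/43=-330.09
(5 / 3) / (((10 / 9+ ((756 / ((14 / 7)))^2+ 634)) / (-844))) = -3165 / 322918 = -0.01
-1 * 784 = -784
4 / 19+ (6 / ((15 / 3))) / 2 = 77 / 95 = 0.81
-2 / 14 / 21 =-1 / 147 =-0.01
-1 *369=-369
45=45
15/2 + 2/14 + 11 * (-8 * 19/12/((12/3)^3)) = 3673/672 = 5.47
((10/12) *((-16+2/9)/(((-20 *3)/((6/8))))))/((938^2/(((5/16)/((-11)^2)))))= 355/735859289088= 0.00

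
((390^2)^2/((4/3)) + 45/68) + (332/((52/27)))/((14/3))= 107366797042677/6188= 17350807537.60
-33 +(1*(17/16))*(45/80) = -8295/256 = -32.40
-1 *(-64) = 64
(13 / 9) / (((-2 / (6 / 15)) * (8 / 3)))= -13 / 120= -0.11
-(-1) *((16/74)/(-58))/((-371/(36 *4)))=576/398083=0.00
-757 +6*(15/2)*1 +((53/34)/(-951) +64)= -20952485/32334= -648.00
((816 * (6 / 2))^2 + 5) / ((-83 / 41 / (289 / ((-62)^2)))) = -71007608941 / 319052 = -222558.11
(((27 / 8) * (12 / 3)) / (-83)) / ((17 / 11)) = -297 / 2822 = -0.11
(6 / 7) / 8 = 3 / 28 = 0.11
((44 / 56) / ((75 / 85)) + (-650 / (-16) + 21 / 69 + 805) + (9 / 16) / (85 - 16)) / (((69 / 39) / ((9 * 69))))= 166452507 / 560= 297236.62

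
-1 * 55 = -55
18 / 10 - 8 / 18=61 / 45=1.36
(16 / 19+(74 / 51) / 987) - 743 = -709800631 / 956403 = -742.16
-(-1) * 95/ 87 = 95/ 87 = 1.09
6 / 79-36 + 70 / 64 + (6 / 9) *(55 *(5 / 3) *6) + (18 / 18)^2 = 2524231 / 7584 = 332.84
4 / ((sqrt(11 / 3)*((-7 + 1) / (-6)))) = 4*sqrt(33) / 11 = 2.09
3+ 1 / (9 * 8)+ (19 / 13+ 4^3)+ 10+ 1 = 74389 / 936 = 79.48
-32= -32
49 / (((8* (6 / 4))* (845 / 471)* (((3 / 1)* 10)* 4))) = 7693 / 405600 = 0.02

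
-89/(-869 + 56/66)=2937/28649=0.10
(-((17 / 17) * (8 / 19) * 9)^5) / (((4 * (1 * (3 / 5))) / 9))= -7255941120 / 2476099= -2930.39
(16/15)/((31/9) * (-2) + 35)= 48/1265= 0.04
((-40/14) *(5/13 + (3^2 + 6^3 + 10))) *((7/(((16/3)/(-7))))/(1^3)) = 80325/13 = 6178.85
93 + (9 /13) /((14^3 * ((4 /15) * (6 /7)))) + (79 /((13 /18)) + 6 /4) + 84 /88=91860207 /448448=204.84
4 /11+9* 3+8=35.36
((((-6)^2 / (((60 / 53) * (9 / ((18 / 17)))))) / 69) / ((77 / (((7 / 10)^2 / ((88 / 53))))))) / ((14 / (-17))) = -2809 / 11132000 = -0.00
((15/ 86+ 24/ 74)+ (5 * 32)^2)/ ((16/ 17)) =27200.53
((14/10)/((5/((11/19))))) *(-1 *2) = -154/475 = -0.32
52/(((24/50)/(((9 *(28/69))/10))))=910/23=39.57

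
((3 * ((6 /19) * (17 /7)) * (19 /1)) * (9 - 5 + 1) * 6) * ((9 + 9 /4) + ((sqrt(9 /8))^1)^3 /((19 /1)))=61965 * sqrt(2) /1064 + 103275 /7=14835.93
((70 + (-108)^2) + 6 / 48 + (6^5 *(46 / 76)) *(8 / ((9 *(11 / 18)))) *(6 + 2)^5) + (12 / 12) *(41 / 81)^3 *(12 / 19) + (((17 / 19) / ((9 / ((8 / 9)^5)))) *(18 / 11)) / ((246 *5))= 13621482498990138463 / 60718905720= 224336758.67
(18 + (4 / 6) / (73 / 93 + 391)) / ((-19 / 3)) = -983865 / 346142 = -2.84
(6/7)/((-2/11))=-33/7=-4.71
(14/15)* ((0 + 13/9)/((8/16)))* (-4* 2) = -2912/135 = -21.57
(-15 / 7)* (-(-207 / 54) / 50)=-23 / 140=-0.16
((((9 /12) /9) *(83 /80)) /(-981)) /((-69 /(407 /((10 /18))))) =33781 /36100800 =0.00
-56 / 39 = -1.44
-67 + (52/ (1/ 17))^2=781389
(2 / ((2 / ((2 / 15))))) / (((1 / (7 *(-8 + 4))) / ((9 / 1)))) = -168 / 5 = -33.60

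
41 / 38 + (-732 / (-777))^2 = 1.97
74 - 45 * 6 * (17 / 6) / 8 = -173 / 8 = -21.62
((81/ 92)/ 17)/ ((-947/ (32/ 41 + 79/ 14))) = -0.00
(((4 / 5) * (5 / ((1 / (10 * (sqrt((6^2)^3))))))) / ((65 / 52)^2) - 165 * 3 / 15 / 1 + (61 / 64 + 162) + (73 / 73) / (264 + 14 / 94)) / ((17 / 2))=4496857539 / 6753760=665.83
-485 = -485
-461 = -461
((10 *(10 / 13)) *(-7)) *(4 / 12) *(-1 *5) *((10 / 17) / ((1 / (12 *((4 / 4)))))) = 140000 / 221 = 633.48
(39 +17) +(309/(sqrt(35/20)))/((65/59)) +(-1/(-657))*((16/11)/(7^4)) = 971713528/17352027 +36462*sqrt(7)/455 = 268.02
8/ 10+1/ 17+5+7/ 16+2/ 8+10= 16.55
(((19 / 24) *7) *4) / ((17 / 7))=931 / 102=9.13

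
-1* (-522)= 522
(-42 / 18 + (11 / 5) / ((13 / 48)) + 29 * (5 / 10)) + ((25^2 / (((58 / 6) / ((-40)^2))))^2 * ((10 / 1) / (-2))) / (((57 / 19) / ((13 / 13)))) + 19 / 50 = -14624999983051327 / 819975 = -17835909610.72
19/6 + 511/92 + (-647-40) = -187205/276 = -678.28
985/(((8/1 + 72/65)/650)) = 20808125/296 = 70297.72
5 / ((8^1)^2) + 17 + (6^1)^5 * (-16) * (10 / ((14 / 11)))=-437936669 / 448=-977537.21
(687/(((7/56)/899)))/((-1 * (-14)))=2470452/7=352921.71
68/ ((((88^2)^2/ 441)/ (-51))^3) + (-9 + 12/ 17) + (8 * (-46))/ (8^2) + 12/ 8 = -11497968498031310433249667/ 916602412242144264716288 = -12.54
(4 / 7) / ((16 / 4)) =1 / 7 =0.14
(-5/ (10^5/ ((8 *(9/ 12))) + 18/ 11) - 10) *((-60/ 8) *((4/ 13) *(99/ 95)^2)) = 32347445823/ 1290701711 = 25.06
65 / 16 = 4.06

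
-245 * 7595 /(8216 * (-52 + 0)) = 4.36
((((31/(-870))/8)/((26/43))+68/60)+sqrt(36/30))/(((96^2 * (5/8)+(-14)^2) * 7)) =sqrt(30)/208460+40751/1508916864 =0.00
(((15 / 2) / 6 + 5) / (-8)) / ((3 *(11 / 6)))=-25 / 176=-0.14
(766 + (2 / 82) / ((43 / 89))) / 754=1350547 / 1329302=1.02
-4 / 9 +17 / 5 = 133 / 45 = 2.96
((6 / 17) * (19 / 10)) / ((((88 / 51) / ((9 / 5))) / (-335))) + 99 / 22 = -101133 / 440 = -229.85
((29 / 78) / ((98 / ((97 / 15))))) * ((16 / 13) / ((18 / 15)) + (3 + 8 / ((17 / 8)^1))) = 2905829 / 15203916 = 0.19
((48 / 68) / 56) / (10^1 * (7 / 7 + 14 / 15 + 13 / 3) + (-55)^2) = 9 / 2204594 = 0.00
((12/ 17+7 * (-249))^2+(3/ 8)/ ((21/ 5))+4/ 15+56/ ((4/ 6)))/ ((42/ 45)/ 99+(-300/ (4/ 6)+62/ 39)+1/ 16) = -1896883594725834/ 280150589089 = -6770.94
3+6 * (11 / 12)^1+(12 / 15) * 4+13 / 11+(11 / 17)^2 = 422823 / 31790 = 13.30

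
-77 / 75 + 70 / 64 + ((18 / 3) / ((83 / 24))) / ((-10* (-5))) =811 / 7968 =0.10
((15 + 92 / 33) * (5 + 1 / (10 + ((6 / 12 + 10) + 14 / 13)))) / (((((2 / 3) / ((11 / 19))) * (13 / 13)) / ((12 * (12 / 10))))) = 1049556 / 935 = 1122.52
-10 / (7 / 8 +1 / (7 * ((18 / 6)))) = -336 / 31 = -10.84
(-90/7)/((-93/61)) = 1830/217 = 8.43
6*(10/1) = 60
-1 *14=-14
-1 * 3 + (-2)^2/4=-2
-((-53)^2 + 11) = -2820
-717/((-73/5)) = 3585/73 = 49.11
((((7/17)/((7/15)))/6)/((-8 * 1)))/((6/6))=-5/272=-0.02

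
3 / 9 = 1 / 3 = 0.33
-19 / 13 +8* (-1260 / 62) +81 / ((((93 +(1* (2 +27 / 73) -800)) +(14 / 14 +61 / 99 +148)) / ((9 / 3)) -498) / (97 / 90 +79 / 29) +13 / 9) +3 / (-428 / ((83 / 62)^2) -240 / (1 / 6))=-164.50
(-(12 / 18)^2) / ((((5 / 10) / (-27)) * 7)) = 24 / 7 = 3.43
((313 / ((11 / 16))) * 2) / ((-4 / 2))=-5008 / 11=-455.27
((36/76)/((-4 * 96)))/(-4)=3/9728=0.00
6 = 6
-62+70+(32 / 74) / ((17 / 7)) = 5144 / 629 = 8.18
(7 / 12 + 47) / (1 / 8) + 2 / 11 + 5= 385.85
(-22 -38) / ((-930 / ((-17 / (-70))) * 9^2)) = 17 / 87885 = 0.00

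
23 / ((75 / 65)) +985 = 15074 / 15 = 1004.93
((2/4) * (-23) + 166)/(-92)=-309/184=-1.68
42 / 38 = 21 / 19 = 1.11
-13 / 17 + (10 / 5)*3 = 89 / 17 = 5.24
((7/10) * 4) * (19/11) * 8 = 38.69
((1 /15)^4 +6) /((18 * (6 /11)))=3341261 /5467500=0.61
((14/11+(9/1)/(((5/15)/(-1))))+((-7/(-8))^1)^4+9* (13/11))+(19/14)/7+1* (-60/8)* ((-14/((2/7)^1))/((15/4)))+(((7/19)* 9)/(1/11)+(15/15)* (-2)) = 4956592481/41947136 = 118.16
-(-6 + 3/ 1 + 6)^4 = -81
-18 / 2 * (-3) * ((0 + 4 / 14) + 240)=45414 / 7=6487.71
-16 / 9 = -1.78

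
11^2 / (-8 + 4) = -30.25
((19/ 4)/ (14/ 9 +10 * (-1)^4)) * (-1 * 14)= -1197/ 208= -5.75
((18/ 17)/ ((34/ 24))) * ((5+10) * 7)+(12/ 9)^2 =208744/ 2601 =80.26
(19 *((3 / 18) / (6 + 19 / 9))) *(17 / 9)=323 / 438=0.74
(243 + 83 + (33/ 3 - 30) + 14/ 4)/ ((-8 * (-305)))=621/ 4880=0.13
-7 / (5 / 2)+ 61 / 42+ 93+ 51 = 29957 / 210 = 142.65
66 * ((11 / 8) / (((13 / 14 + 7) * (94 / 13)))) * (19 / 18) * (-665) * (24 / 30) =-27824797 / 31302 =-888.91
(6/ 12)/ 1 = 0.50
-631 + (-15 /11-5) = -7011 /11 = -637.36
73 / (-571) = -73 / 571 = -0.13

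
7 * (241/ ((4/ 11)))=18557/ 4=4639.25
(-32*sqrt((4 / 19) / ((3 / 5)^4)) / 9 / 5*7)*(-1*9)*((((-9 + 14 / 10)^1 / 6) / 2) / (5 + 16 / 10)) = -1120*sqrt(19) / 891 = -5.48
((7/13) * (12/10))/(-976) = -21/31720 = -0.00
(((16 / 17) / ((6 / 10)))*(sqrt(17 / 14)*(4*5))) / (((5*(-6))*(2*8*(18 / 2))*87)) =-5*sqrt(238) / 838593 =-0.00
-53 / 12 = -4.42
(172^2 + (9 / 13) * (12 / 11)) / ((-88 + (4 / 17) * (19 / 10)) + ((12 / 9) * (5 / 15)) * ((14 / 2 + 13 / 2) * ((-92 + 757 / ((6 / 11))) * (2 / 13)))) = 89900675 / 3368761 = 26.69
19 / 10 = 1.90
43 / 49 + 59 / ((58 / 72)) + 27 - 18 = 118112 / 1421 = 83.12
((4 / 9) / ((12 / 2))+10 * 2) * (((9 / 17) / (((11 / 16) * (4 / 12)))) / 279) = 8672 / 52173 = 0.17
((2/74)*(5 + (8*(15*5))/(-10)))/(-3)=55/111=0.50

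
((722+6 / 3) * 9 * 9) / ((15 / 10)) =39096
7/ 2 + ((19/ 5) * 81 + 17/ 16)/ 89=49629/ 7120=6.97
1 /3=0.33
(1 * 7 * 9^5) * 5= 2066715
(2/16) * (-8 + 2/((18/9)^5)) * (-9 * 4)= 35.72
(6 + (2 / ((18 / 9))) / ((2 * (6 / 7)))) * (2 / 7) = 79 / 42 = 1.88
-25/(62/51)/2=-1275/124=-10.28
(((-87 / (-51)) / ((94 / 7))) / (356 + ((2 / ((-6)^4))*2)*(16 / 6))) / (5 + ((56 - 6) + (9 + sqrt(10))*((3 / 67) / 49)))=3655793993418 / 563572916580434315 - 485841321*sqrt(10) / 4508583332643474520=0.00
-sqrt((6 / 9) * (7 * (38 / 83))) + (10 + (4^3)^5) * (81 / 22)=3953322207 - 2 * sqrt(33117) / 249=3953322205.54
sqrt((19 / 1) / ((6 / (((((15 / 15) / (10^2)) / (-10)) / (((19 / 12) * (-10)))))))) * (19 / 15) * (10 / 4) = 19 * sqrt(2) / 600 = 0.04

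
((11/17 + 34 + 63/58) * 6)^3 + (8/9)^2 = 95652800412297067/9705675717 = 9855346.83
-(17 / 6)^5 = -1419857 / 7776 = -182.59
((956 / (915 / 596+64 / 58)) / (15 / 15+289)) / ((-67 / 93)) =-26494584 / 15278345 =-1.73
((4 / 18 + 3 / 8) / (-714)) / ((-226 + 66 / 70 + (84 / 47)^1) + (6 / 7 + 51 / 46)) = 232415 / 61491602088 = 0.00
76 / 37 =2.05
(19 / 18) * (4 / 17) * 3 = 38 / 51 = 0.75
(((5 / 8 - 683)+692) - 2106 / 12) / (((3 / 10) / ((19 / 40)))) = -25213 / 96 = -262.64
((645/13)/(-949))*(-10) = 6450/12337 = 0.52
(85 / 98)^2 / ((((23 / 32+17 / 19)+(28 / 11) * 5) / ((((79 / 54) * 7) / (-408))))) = -7017175 / 5329390626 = -0.00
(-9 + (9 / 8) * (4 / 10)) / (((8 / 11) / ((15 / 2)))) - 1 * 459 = -35019 / 64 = -547.17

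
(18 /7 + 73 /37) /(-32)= -1177 /8288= -0.14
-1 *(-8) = 8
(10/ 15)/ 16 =1/ 24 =0.04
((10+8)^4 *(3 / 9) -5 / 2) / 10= 69979 / 20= 3498.95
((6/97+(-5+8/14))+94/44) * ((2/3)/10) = -33317/224070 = -0.15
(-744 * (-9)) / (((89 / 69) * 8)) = 57753 / 89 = 648.91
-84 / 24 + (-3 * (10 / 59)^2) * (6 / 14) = -172369 / 48734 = -3.54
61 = 61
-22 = -22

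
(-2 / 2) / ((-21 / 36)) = 12 / 7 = 1.71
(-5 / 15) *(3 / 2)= -1 / 2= -0.50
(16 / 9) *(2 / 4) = 8 / 9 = 0.89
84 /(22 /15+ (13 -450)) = -1260 /6533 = -0.19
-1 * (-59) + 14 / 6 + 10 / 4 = 383 / 6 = 63.83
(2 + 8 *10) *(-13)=-1066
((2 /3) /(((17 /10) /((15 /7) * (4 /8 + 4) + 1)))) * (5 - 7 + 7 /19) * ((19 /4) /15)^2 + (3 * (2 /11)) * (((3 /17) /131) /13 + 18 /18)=-330673373 /2407565160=-0.14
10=10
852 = 852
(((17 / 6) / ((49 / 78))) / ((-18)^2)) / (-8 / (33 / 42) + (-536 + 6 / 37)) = -89947 / 3528123480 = -0.00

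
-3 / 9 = -1 / 3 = -0.33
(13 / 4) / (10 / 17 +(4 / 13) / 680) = 14365 / 2602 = 5.52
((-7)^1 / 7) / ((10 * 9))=-1 / 90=-0.01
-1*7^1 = -7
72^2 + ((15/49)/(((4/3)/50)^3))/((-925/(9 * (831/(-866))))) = 67006567251/12560464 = 5334.72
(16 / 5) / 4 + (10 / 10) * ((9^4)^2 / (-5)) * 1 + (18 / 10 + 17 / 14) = -602653827 / 70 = -8609340.39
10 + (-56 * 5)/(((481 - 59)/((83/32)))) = 8.28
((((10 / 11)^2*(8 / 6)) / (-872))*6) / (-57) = 100 / 751773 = 0.00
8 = 8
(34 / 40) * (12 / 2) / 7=51 / 70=0.73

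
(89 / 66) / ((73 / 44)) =178 / 219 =0.81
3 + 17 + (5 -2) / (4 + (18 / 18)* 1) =103 / 5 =20.60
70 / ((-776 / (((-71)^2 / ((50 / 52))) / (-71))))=6.66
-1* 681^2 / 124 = -463761 / 124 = -3740.01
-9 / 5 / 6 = -0.30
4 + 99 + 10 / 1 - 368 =-255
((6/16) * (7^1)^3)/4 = 1029/32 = 32.16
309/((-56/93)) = -28737/56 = -513.16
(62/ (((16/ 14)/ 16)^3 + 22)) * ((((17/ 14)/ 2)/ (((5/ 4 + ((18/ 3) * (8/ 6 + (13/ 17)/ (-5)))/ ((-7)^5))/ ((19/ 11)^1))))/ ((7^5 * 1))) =95323760/ 677393968779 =0.00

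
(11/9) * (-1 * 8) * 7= -616/9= -68.44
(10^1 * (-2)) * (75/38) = -750/19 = -39.47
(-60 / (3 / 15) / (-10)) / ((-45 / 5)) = -10 / 3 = -3.33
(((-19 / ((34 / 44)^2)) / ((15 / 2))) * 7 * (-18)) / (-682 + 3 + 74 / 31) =-23946384 / 30308875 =-0.79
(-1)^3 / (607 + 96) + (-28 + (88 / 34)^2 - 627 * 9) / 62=-1150816967 / 12596354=-91.36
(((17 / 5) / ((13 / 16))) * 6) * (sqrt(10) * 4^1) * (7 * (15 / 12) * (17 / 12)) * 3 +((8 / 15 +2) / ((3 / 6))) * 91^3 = 48552 * sqrt(10) / 13 +57271396 / 15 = 3829903.44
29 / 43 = 0.67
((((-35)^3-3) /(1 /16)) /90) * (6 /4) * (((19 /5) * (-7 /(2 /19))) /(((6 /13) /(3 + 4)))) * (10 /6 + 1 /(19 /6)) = 58641625042 /675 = 86876481.54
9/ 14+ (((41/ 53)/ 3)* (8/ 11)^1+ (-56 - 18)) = -1791631/ 24486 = -73.17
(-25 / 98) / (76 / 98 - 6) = 25 / 512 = 0.05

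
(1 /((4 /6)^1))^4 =81 /16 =5.06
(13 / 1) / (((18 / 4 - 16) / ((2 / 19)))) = -52 / 437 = -0.12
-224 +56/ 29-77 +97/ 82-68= -870077/ 2378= -365.89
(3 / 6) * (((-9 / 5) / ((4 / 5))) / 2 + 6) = 39 / 16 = 2.44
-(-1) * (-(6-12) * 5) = 30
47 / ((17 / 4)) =188 / 17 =11.06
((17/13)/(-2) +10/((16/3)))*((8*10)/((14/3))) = 1905/91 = 20.93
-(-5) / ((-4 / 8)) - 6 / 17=-176 / 17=-10.35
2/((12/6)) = 1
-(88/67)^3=-681472/300763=-2.27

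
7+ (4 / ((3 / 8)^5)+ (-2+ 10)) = 134717 / 243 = 554.39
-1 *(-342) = 342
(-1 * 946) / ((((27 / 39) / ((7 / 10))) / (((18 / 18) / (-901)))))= 43043 / 40545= 1.06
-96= -96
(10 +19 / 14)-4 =103 / 14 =7.36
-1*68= -68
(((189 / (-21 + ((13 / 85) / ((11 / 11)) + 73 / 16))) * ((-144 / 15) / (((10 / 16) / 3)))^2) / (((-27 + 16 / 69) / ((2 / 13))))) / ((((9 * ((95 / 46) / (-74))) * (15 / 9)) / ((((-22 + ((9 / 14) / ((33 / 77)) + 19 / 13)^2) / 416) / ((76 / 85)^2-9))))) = -215701990769355374592 / 164399256475866039875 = -1.31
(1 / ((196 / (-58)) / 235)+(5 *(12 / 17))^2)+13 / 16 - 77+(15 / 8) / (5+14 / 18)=-783187879 / 5890976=-132.95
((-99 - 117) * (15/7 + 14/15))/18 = -1292/35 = -36.91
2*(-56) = -112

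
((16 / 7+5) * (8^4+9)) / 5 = 5981.57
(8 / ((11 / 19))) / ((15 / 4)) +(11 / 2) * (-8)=-6652 / 165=-40.32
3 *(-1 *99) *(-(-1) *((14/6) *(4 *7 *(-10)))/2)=97020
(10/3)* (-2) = -20/3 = -6.67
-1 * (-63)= 63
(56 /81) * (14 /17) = 784 /1377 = 0.57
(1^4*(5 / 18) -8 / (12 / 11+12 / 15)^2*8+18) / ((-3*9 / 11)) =-12661 / 82134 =-0.15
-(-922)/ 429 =922/ 429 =2.15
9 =9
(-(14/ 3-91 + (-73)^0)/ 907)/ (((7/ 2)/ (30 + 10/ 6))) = 48640/ 57141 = 0.85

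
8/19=0.42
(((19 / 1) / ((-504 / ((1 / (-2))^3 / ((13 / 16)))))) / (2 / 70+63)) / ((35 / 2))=0.00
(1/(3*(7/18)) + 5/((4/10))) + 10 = 327/14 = 23.36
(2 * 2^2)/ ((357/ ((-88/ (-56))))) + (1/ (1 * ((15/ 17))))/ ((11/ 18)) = 259738/ 137445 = 1.89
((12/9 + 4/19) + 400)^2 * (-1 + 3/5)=-1047721088/16245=-64494.99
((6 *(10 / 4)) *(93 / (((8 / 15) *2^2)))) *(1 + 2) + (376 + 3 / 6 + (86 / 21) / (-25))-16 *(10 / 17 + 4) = 646782091 / 285600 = 2264.64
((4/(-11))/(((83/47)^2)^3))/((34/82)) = -1767791313956/61137849820003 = -0.03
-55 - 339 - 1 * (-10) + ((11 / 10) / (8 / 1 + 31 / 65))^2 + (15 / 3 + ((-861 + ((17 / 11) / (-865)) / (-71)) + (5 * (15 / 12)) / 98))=-99689598613307881 / 80400066149480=-1239.92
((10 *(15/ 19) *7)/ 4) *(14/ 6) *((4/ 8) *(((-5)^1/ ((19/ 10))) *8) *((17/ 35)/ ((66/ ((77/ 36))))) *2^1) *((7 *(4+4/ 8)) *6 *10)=-7288750/ 361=-20190.44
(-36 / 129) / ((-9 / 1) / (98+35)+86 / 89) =-142044 / 457391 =-0.31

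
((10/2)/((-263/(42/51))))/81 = -70/362151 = -0.00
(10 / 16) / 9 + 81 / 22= 2971 / 792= 3.75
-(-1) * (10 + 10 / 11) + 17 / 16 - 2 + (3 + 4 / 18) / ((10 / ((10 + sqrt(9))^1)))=112151 / 7920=14.16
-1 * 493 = -493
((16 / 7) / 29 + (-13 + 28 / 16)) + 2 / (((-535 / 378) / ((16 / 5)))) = -34086877 / 2172100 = -15.69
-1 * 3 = -3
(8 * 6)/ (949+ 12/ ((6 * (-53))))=848/ 16765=0.05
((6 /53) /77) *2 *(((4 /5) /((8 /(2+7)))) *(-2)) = -108 /20405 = -0.01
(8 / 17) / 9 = 8 / 153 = 0.05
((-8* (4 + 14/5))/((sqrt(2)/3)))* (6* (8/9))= -2176* sqrt(2)/5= -615.47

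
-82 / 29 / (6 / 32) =-1312 / 87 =-15.08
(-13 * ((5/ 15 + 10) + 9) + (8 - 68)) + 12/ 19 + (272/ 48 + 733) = 24394/ 57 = 427.96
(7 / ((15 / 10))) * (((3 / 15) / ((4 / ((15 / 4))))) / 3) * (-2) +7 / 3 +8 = 39 / 4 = 9.75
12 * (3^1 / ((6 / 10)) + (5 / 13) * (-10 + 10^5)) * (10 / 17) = 60001800 / 221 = 271501.36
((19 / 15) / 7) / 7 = 19 / 735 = 0.03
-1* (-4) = 4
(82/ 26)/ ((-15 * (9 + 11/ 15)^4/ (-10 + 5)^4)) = -86484375/ 5906834128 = -0.01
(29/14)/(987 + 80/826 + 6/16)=6844/3262607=0.00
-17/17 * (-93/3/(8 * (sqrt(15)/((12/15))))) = 31 * sqrt(15)/150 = 0.80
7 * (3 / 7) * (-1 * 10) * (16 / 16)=-30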